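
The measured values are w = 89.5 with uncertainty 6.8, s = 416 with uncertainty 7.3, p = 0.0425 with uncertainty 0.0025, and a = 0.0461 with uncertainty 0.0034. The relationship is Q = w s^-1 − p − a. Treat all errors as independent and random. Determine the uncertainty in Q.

0.0173

Let h = w·s^-1 = 0.215. δh/h = √((1·δw/w)² + (-1·δs/s)²) = √(0.00577 + 0.000308) = 0.0780, so δh = 0.0168.
Q = h − p − a: δQ = √(δh² + δp² + δa²) = √(0.000281 + 6.25e-06 + 1.16e-05) = 0.0173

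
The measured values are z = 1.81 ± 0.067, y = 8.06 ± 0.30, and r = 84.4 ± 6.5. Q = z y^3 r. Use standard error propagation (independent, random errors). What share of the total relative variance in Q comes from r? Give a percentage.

30.0%

(δQ/Q)² = (1·δz/z)² + (3·δy/y)² + (1·δr/r)²
  z term: (1×0.0370)² = 0.00137
  y term: (3×0.0372)² = 0.0125
  r term: (1×0.0770)² = 0.00593
Total = 0.0198. Share from r = 0.00593/0.0198 = 0.300.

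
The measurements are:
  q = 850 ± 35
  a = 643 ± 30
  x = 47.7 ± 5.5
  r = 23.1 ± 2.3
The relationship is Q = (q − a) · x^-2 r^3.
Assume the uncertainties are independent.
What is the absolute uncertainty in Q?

Let u = q − a = 207. δu = √(δq² + δa²) = √(1220 + 900) = 46.1, so δu/u = 0.223.
Q is then a monomial in u, x, r:
δQ/Q = √((δu/u)² + (-2·δx/x)² + (3·δr/r)²) = √(0.0496 + 0.0532 + 0.0892) = 0.438
Q = 1120, so δQ = 0.438 × 1120 = 491.

491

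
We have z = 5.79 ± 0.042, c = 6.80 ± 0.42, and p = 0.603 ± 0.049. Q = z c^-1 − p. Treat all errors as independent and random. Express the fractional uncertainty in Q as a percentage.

29.0%

Let w = z·c^-1 = 0.851. δw/w = √((1·δz/z)² + (-1·δc/c)²) = √(5.26e-05 + 0.00381) = 0.0622, so δw = 0.0530.
Q = w − p: δQ = √(δw² + δp²) = √(0.00280 + 0.00240) = 0.0721
Q = 0.248, so δQ/Q = 0.0721/0.248 = 0.290.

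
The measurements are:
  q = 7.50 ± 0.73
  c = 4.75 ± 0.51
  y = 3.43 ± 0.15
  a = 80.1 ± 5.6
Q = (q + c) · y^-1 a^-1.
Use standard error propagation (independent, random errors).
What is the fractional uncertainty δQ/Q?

0.110

Let u = q + c = 12.2. δu = √(δq² + δc²) = √(0.533 + 0.260) = 0.891, so δu/u = 0.0727.
Q is then a monomial in u, y, a:
δQ/Q = √((δu/u)² + (-1·δy/y)² + (-1·δa/a)²) = √(0.00528 + 0.00191 + 0.00489) = 0.110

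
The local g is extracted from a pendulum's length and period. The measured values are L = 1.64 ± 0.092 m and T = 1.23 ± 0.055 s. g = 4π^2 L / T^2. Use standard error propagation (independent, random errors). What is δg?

Products/powers → add relative errors in quadrature, weighted by exponent:
  (1·δL/L)² = (1×0.0561)² = 0.00315;  (-2·δT/T)² = (-2×0.0447)² = 0.00800
δg/g = √(0.0111) = 0.106
g = 42.8 m/s^2, so δg = 0.106 × 42.8 = 4.52 m/s^2.

4.52 m/s^2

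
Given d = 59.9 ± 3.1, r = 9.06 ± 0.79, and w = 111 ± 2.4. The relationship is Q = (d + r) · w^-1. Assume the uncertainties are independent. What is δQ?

0.0318

Let u = d + r = 69.0. δu = √(δd² + δr²) = √(9.61 + 0.624) = 3.20, so δu/u = 0.0464.
Q is then a monomial in u, w:
δQ/Q = √((δu/u)² + (-1·δw/w)²) = √(0.00215 + 0.000467) = 0.0512
Q = 0.621, so δQ = 0.0512 × 0.621 = 0.0318.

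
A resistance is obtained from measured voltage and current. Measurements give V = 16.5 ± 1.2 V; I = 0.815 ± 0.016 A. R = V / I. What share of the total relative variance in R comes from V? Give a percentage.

93.2%

(δR/R)² = (1·δV/V)² + (-1·δI/I)²
  V term: (1×0.0727)² = 0.00529
  I term: (-1×0.0196)² = 0.000385
Total = 0.00567. Share from V = 0.00529/0.00567 = 0.932.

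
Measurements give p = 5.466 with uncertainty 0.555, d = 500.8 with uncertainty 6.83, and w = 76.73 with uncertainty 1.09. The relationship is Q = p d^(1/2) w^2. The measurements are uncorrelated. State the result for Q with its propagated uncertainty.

Since Q is a product/quotient, work with relative uncertainties:
  (1·δp/p)² = (1×0.102)² = 0.0103;  (½·δd/d)² = (0.5×0.0136)² = 4.65e-05;  (2·δw/w)² = (2×0.0142)² = 0.000807
δQ/Q = √(0.0112) = 0.106
Q = 720200, so δQ = 0.106 × 720200 = 76100.

720200 ± 76100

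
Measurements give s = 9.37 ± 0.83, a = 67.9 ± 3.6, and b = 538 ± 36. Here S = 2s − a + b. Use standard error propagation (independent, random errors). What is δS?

For a sum/difference, combine absolute errors in quadrature:
  (2·δs)² = 2.76;  (δa)² = 13.0;  (δb)² = 1300
δS = √(1310) = 36.2

36.2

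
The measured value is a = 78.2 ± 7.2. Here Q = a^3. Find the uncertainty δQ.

Products/powers → add relative errors in quadrature, weighted by exponent:
  (3·δa/a)² = (3×0.0921)² = 0.0763
δQ/Q = √(0.0763) = 0.276
Q = 4.78e+05, so δQ = 0.276 × 4.78e+05 = 1.32e+05.

1.32e+05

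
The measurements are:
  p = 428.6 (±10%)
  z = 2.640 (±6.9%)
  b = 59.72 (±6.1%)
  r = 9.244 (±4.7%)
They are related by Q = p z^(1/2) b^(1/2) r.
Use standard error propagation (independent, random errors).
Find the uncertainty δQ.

Relative error in a monomial: (δQ/Q)² = Σ (nᵢ · δxᵢ/xᵢ)².
  (1·δp/p)² = (1×0.100)² = 0.0100;  (½·δz/z)² = (0.5×0.0690)² = 0.00119;  (½·δb/b)² = (0.5×0.0610)² = 0.000930;  (1·δr/r)² = (1×0.0470)² = 0.00221
δQ/Q = √(0.0143) = 0.120
Q = 49750, so δQ = 0.120 × 49750 = 5960.

5960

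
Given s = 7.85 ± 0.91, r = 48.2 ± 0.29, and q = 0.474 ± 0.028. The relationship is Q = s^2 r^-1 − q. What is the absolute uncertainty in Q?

0.298

Let p = s^2·r^-1 = 1.28. δp/p = √((2·δs/s)² + (-1·δr/r)²) = √(0.0538 + 3.62e-05) = 0.232, so δp = 0.297.
Q = p − q: δQ = √(δp² + δq²) = √(0.0879 + 0.000784) = 0.298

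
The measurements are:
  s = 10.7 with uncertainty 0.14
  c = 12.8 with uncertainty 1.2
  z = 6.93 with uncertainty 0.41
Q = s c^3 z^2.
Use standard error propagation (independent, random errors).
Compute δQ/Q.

0.305

Products/powers → add relative errors in quadrature, weighted by exponent:
  (1·δs/s)² = (1×0.0131)² = 0.000171;  (3·δc/c)² = (3×0.0937)² = 0.0791;  (2·δz/z)² = (2×0.0592)² = 0.0140
δQ/Q = √(0.0933) = 0.305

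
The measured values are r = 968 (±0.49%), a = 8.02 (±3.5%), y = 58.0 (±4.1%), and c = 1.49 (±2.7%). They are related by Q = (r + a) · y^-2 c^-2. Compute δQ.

0.0128

Let u = r + a = 976. δu = √(δr² + δa²) = √(22.5 + 0.0788) = 4.75, so δu/u = 0.00487.
Q is then a monomial in u, y, c:
δQ/Q = √((δu/u)² + (-2·δy/y)² + (-2·δc/c)²) = √(2.37e-05 + 0.00672 + 0.00292) = 0.0983
Q = 0.131, so δQ = 0.0983 × 0.131 = 0.0128.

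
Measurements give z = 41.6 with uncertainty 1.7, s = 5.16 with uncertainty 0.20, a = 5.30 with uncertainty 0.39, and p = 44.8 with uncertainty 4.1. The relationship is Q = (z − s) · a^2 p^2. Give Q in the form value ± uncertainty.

Let u = z − s = 36.4. δu = √(δz² + δs²) = √(2.89 + 0.0400) = 1.71, so δu/u = 0.0470.
Q is then a monomial in u, a, p:
δQ/Q = √((δu/u)² + (2·δa/a)² + (2·δp/p)²) = √(0.00221 + 0.0217 + 0.0335) = 0.240
Q = 2.05e+06, so δQ = 0.240 × 2.05e+06 = 4.92e+05.

(2.05 ± 0.492) × 10^6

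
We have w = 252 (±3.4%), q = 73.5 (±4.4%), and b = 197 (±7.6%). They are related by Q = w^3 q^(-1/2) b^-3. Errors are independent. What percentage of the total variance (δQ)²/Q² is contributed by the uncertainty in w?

(δQ/Q)² = (3·δw/w)² + (−½·δq/q)² + (-3·δb/b)²
  w term: (3×0.0340)² = 0.0104
  q term: (-0.5×0.0440)² = 0.000484
  b term: (-3×0.0760)² = 0.0520
Total = 0.0629. Share from w = 0.0104/0.0629 = 0.165.

16.5%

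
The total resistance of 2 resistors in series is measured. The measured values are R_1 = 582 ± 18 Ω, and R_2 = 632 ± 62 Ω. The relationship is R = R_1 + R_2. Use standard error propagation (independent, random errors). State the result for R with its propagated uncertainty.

1210 ± 64.6 Ω

Absolute uncertainties add in quadrature for a linear combination:
  (δR_1)² = 324;  (δR_2)² = 3840
δR = √(4170) = 64.6 Ω
R = 1210 Ω.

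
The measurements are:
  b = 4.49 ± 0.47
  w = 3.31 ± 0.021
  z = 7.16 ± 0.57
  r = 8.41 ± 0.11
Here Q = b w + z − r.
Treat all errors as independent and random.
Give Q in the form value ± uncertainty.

13.6 ± 1.66

Let p = b·w = 14.9. δp/p = √((1·δb/b)² + (1·δw/w)²) = √(0.0110 + 4.03e-05) = 0.105, so δp = 1.56.
Q = p + z − r: δQ = √(δp² + δz² + δr²) = √(2.43 + 0.325 + 0.0121) = 1.66
Q = 13.6.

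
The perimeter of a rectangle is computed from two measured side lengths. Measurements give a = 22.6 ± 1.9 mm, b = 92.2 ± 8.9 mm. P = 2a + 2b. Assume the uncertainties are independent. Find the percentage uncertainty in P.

Sums and differences: (δP)² = Σ (cᵢ δxᵢ)².
  (2·δa)² = 14.4;  (2·δb)² = 317
δP = √(331) = 18.2 mm
P = 230 mm, so δP/P = 18.2/230 = 0.0793.

7.93%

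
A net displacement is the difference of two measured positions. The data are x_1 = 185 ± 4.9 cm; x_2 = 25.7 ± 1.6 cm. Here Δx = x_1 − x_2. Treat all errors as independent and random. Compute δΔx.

Sums and differences: (δΔx)² = Σ (cᵢ δxᵢ)².
  (δx_1)² = 24.0;  (δx_2)² = 2.56
δΔx = √(26.6) = 5.15 cm

5.15 cm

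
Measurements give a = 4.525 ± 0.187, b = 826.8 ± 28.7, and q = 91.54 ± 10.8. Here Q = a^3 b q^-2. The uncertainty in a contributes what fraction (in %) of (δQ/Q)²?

(δQ/Q)² = (3·δa/a)² + (1·δb/b)² + (-2·δq/q)²
  a term: (3×0.0413)² = 0.0154
  b term: (1×0.0347)² = 0.00120
  q term: (-2×0.118)² = 0.0557
Total = 0.0723. Share from a = 0.0154/0.0723 = 0.213.

21.3%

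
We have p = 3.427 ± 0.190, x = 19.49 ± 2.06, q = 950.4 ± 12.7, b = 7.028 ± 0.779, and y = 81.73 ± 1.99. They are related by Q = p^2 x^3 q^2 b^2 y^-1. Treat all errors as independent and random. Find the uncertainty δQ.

1.92e+10

Since Q is a product/quotient, work with relative uncertainties:
  (2·δp/p)² = (2×0.0554)² = 0.0123;  (3·δx/x)² = (3×0.106)² = 0.101;  (2·δq/q)² = (2×0.0134)² = 0.000714;  (2·δb/b)² = (2×0.111)² = 0.0491;  (-1·δy/y)² = (-1×0.0243)² = 0.000593
δQ/Q = √(0.163) = 0.404
Q = 4.746e+10, so δQ = 0.404 × 4.746e+10 = 1.92e+10.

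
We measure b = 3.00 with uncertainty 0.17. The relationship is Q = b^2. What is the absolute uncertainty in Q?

Q ∝ b^2, so δQ/Q = |2| · δb/b = 2 × 0.0567 = 0.113.
Q = 9.00, so δQ = 0.113 × 9.00 = 1.02.

1.02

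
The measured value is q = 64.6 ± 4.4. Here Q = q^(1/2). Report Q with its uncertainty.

8.04 ± 0.274

For a monomial Q ∝ q^(1/2), fractional errors add in quadrature:
  (½·δq/q)² = (0.5×0.0681)² = 0.00116
δQ/Q = √(0.00116) = 0.0341
Q = 8.04, so δQ = 0.0341 × 8.04 = 0.274.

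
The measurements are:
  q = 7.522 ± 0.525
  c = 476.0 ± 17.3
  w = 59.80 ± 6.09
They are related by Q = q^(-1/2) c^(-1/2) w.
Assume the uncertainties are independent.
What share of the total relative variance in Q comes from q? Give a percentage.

(δQ/Q)² = (−½·δq/q)² + (−½·δc/c)² + (1·δw/w)²
  q term: (-0.5×0.0698)² = 0.00122
  c term: (-0.5×0.0363)² = 0.000330
  w term: (1×0.102)² = 0.0104
Total = 0.0119. Share from q = 0.00122/0.0119 = 0.102.

10.2%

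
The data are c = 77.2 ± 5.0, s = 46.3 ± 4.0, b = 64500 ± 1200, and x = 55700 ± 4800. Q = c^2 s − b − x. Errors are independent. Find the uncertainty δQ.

43200

Let p = c^2·s = 2.76e+05. δp/p = √((2·δc/c)² + (1·δs/s)²) = √(0.0168 + 0.00746) = 0.156, so δp = 43000.
Q = p − b − x: δQ = √(δp² + δb² + δx²) = √(1.85e+09 + 1.44e+06 + 2.3e+07) = 43200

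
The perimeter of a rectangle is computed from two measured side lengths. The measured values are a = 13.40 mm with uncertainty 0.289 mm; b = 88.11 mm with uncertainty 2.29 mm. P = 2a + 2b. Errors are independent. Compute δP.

P is a linear combination, so absolute uncertainties add in quadrature:
  (2·δa)² = 0.334;  (2·δb)² = 21.0
δP = √(21.3) = 4.62 mm

4.62 mm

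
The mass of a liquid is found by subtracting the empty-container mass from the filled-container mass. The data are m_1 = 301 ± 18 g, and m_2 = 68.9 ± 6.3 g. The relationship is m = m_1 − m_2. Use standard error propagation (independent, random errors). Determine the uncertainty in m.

For a sum/difference, combine absolute errors in quadrature:
  (δm_1)² = 324;  (δm_2)² = 39.7
δm = √(364) = 19.1 g

19.1 g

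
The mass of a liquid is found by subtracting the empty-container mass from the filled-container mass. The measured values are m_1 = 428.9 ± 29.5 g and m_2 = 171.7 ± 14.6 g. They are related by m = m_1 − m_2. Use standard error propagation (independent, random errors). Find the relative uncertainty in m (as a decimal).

Absolute uncertainties add in quadrature for a linear combination:
  (δm_1)² = 870;  (δm_2)² = 213
δm = √(1080) = 32.9 g
m = 257.2 g, so δm/m = 32.9/257.2 = 0.128.

0.128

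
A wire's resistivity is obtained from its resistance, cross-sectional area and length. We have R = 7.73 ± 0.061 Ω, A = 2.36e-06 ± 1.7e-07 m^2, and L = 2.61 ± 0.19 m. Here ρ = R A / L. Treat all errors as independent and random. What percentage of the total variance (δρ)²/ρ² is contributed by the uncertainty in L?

50.2%

(δρ/ρ)² = (1·δR/R)² + (1·δA/A)² + (-1·δL/L)²
  R term: (1×0.00789)² = 6.23e-05
  A term: (1×0.0720)² = 0.00519
  L term: (-1×0.0728)² = 0.00530
Total = 0.0106. Share from L = 0.00530/0.0106 = 0.502.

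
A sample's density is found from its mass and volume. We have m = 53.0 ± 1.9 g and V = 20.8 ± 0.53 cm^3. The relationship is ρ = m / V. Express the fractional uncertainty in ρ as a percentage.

4.40%

For a monomial ρ ∝ m, V^-1, fractional errors add in quadrature:
  (1·δm/m)² = (1×0.0358)² = 0.00129;  (-1·δV/V)² = (-1×0.0255)² = 0.000649
δρ/ρ = √(0.00193) = 0.0440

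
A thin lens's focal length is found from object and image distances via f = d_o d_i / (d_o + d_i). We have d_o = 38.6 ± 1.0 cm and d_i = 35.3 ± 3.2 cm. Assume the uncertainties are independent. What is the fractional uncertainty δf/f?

0.0489

∂f/∂d_o = (d_i/(d_o+d_i))² = 0.228;  ∂f/∂d_i = (d_o/(d_o+d_i))² = 0.273
δf = √((∂f/∂d_o · δd_o)² + (∂f/∂d_i · δd_i)²) = √(0.0521 + 0.762) = 0.902 cm
f = 18.4 cm, so δf/f = 0.902/18.4 = 0.0489.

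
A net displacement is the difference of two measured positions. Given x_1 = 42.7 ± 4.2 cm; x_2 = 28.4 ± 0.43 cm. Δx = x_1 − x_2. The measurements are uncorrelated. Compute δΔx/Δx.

0.295

Sums and differences: (δΔx)² = Σ (cᵢ δxᵢ)².
  (δx_1)² = 17.6;  (δx_2)² = 0.185
δΔx = √(17.8) = 4.22 cm
Δx = 14.3 cm, so δΔx/Δx = 4.22/14.3 = 0.295.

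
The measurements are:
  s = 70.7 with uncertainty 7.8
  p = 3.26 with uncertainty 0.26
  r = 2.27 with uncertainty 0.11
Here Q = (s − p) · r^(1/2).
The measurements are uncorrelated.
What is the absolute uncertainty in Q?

Let u = s − p = 67.4. δu = √(δs² + δp²) = √(60.8 + 0.0676) = 7.80, so δu/u = 0.116.
Q is then a monomial in u, r:
δQ/Q = √((δu/u)² + (½·δr/r)²) = √(0.0134 + 0.000587) = 0.118
Q = 102, so δQ = 0.118 × 102 = 12.0.

12.0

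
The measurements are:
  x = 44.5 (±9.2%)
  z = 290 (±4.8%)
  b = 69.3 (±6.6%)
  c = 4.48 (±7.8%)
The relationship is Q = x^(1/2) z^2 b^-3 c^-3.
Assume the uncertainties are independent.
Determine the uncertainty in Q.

0.00608

Products/powers → add relative errors in quadrature, weighted by exponent:
  (½·δx/x)² = (0.5×0.0920)² = 0.00212;  (2·δz/z)² = (2×0.0480)² = 0.00922;  (-3·δb/b)² = (-3×0.0660)² = 0.0392;  (-3·δc/c)² = (-3×0.0780)² = 0.0548
δQ/Q = √(0.105) = 0.324
Q = 0.0187, so δQ = 0.324 × 0.0187 = 0.00608.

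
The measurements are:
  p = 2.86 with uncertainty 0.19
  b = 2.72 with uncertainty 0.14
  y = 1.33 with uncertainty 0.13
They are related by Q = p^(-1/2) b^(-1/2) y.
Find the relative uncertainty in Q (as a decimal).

0.106

Each factor contributes (exponent × relative error)² to (δQ/Q)²:
  (−½·δp/p)² = (-0.5×0.0664)² = 0.00110;  (−½·δb/b)² = (-0.5×0.0515)² = 0.000662;  (1·δy/y)² = (1×0.0977)² = 0.00955
δQ/Q = √(0.0113) = 0.106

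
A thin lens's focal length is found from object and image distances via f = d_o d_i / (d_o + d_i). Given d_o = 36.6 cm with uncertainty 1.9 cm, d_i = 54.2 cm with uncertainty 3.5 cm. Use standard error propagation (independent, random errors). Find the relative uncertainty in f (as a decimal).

∂f/∂d_o = (d_i/(d_o+d_i))² = 0.356;  ∂f/∂d_i = (d_o/(d_o+d_i))² = 0.162
δf = √((∂f/∂d_o · δd_o)² + (∂f/∂d_i · δd_i)²) = √(0.458 + 0.323) = 0.884 cm
f = 21.8 cm, so δf/f = 0.884/21.8 = 0.0405.

0.0405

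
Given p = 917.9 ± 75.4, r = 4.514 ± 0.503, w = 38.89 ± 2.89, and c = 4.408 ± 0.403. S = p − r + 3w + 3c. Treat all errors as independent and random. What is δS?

75.9

For a sum/difference, combine absolute errors in quadrature:
  (δp)² = 5690;  (δr)² = 0.253;  (3·δw)² = 75.2;  (3·δc)² = 1.46
δS = √(5760) = 75.9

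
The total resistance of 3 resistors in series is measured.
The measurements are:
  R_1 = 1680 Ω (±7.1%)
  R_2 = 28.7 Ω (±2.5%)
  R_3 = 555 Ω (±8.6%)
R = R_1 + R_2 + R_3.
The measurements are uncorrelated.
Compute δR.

R is a linear combination, so absolute uncertainties add in quadrature:
  (δR_1)² = 14200;  (δR_2)² = 0.515;  (δR_3)² = 2280
δR = √(16500) = 128 Ω

128 Ω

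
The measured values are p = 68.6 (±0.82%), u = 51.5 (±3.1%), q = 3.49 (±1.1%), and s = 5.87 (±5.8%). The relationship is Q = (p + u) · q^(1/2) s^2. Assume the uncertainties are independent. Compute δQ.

904

Let w = p + u = 120. δw = √(δp² + δu²) = √(0.316 + 2.55) = 1.69, so δw/w = 0.0141.
Q is then a monomial in w, q, s:
δQ/Q = √((δw/w)² + (½·δq/q)² + (2·δs/s)²) = √(0.000199 + 3.03e-05 + 0.0135) = 0.117
Q = 7730, so δQ = 0.117 × 7730 = 904.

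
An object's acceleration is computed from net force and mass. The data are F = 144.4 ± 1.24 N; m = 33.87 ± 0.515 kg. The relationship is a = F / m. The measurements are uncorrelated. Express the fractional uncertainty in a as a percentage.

1.75%

Products/powers → add relative errors in quadrature, weighted by exponent:
  (1·δF/F)² = (1×0.00859)² = 7.37e-05;  (-1·δm/m)² = (-1×0.0152)² = 0.000231
δa/a = √(0.000305) = 0.0175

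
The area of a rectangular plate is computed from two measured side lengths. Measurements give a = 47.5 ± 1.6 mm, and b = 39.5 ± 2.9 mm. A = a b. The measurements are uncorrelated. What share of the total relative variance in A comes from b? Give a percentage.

82.6%

(δA/A)² = (1·δa/a)² + (1·δb/b)²
  a term: (1×0.0337)² = 0.00113
  b term: (1×0.0734)² = 0.00539
Total = 0.00652. Share from b = 0.00539/0.00652 = 0.826.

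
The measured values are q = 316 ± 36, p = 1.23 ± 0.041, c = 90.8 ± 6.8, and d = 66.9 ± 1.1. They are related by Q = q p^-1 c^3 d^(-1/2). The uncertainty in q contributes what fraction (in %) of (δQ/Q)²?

20.1%

(δQ/Q)² = (1·δq/q)² + (-1·δp/p)² + (3·δc/c)² + (−½·δd/d)²
  q term: (1×0.114)² = 0.0130
  p term: (-1×0.0333)² = 0.00111
  c term: (3×0.0749)² = 0.0505
  d term: (-0.5×0.0164)² = 6.76e-05
Total = 0.0646. Share from q = 0.0130/0.0646 = 0.201.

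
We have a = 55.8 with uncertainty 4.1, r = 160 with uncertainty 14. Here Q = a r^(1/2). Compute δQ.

Each factor contributes (exponent × relative error)² to (δQ/Q)²:
  (1·δa/a)² = (1×0.0735)² = 0.00540;  (½·δr/r)² = (0.5×0.0875)² = 0.00191
δQ/Q = √(0.00731) = 0.0855
Q = 706, so δQ = 0.0855 × 706 = 60.4.

60.4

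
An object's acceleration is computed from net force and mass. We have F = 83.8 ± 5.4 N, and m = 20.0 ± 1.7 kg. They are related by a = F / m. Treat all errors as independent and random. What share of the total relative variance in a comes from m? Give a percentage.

63.5%

(δa/a)² = (1·δF/F)² + (-1·δm/m)²
  F term: (1×0.0644)² = 0.00415
  m term: (-1×0.0850)² = 0.00722
Total = 0.0114. Share from m = 0.00722/0.0114 = 0.635.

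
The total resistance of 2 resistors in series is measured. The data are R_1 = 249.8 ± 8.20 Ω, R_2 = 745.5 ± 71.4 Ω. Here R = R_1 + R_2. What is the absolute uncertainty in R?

R is a linear combination, so absolute uncertainties add in quadrature:
  (δR_1)² = 67.2;  (δR_2)² = 5100
δR = √(5170) = 71.9 Ω

71.9 Ω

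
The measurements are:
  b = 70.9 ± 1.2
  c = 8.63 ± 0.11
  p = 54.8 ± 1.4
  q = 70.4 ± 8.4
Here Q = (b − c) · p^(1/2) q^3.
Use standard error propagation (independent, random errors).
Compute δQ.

5.77e+07

Let u = b − c = 62.3. δu = √(δb² + δc²) = √(1.44 + 0.0121) = 1.21, so δu/u = 0.0194.
Q is then a monomial in u, p, q:
δQ/Q = √((δu/u)² + (½·δp/p)² + (3·δq/q)²) = √(0.000374 + 0.000163 + 0.128) = 0.359
Q = 1.61e+08, so δQ = 0.359 × 1.61e+08 = 5.77e+07.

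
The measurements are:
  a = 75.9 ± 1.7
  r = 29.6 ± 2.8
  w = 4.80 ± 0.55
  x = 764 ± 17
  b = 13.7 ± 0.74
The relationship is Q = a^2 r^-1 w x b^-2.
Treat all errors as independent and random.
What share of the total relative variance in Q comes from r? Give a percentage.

24.7%

(δQ/Q)² = (2·δa/a)² + (-1·δr/r)² + (1·δw/w)² + (1·δx/x)² + (-2·δb/b)²
  a term: (2×0.0224)² = 0.00201
  r term: (-1×0.0946)² = 0.00895
  w term: (1×0.115)² = 0.0131
  x term: (1×0.0223)² = 0.000495
  b term: (-2×0.0540)² = 0.0117
Total = 0.0362. Share from r = 0.00895/0.0362 = 0.247.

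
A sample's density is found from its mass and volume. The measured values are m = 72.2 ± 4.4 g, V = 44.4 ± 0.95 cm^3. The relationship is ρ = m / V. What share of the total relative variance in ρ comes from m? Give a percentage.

(δρ/ρ)² = (1·δm/m)² + (-1·δV/V)²
  m term: (1×0.0609)² = 0.00371
  V term: (-1×0.0214)² = 0.000458
Total = 0.00417. Share from m = 0.00371/0.00417 = 0.890.

89.0%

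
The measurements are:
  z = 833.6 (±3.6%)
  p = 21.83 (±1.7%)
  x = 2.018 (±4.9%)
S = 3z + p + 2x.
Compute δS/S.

S is a linear combination, so absolute uncertainties add in quadrature:
  (3·δz)² = 8110;  (δp)² = 0.138;  (2·δx)² = 0.0391
δS = √(8110) = 90.0
S = 2527, so δS/S = 90.0/2527 = 0.0356.

0.0356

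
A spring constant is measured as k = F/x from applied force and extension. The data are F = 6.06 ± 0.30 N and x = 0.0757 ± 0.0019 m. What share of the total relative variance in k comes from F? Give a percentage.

(δk/k)² = (1·δF/F)² + (-1·δx/x)²
  F term: (1×0.0495)² = 0.00245
  x term: (-1×0.0251)² = 0.000630
Total = 0.00308. Share from F = 0.00245/0.00308 = 0.796.

79.6%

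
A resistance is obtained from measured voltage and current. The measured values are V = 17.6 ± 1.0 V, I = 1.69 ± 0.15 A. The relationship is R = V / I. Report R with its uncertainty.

10.4 ± 1.10 Ω

Relative error in a monomial: (δR/R)² = Σ (nᵢ · δxᵢ/xᵢ)².
  (1·δV/V)² = (1×0.0568)² = 0.00323;  (-1·δI/I)² = (-1×0.0888)² = 0.00788
δR/R = √(0.0111) = 0.105
R = 10.4 Ω, so δR = 0.105 × 10.4 = 1.10 Ω.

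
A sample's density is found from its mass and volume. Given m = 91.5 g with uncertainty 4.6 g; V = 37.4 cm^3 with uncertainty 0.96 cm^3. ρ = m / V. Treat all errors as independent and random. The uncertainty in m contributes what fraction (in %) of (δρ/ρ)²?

79.3%

(δρ/ρ)² = (1·δm/m)² + (-1·δV/V)²
  m term: (1×0.0503)² = 0.00253
  V term: (-1×0.0257)² = 0.000659
Total = 0.00319. Share from m = 0.00253/0.00319 = 0.793.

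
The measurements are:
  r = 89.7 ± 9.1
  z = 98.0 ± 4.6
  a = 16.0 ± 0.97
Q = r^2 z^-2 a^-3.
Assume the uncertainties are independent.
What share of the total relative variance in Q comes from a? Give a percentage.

39.8%

(δQ/Q)² = (2·δr/r)² + (-2·δz/z)² + (-3·δa/a)²
  r term: (2×0.101)² = 0.0412
  z term: (-2×0.0469)² = 0.00881
  a term: (-3×0.0606)² = 0.0331
Total = 0.0831. Share from a = 0.0331/0.0831 = 0.398.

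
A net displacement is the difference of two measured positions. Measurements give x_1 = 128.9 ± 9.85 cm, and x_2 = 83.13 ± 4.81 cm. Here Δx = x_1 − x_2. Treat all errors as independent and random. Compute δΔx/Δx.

0.239

Absolute uncertainties add in quadrature for a linear combination:
  (δx_1)² = 97.0;  (δx_2)² = 23.1
δΔx = √(120) = 11.0 cm
Δx = 45.77 cm, so δΔx/Δx = 11.0/45.77 = 0.239.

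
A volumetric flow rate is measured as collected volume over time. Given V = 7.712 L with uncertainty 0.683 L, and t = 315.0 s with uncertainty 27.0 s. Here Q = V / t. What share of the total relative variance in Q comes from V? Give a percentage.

51.6%

(δQ/Q)² = (1·δV/V)² + (-1·δt/t)²
  V term: (1×0.0886)² = 0.00784
  t term: (-1×0.0857)² = 0.00735
Total = 0.0152. Share from V = 0.00784/0.0152 = 0.516.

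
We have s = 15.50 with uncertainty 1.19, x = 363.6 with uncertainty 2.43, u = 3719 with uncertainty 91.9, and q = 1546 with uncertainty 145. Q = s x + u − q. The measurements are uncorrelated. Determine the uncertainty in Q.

Let p = s·x = 5636. δp/p = √((1·δs/s)² + (1·δx/x)²) = √(0.00589 + 4.47e-05) = 0.0771, so δp = 434.
Q = p + u − q: δQ = √(δp² + δu² + δq²) = √(1.89e+05 + 8450 + 21000) = 467

467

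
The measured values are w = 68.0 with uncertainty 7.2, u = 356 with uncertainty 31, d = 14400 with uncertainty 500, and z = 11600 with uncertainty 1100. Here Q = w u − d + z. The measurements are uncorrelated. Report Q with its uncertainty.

21400 ± 3530

Let p = w·u = 24200. δp/p = √((1·δw/w)² + (1·δu/u)²) = √(0.0112 + 0.00758) = 0.137, so δp = 3320.
Q = p − d + z: δQ = √(δp² + δd² + δz²) = √(1.1e+07 + 2.5e+05 + 1.21e+06) = 3530
Q = 21400.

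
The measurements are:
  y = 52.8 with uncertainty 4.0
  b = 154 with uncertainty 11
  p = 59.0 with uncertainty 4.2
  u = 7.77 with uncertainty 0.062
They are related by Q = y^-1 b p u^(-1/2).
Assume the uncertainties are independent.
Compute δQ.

7.79

Products/powers → add relative errors in quadrature, weighted by exponent:
  (-1·δy/y)² = (-1×0.0758)² = 0.00574;  (1·δb/b)² = (1×0.0714)² = 0.00510;  (1·δp/p)² = (1×0.0712)² = 0.00507;  (−½·δu/u)² = (-0.5×0.00798)² = 1.59e-05
δQ/Q = √(0.0159) = 0.126
Q = 61.7, so δQ = 0.126 × 61.7 = 7.79.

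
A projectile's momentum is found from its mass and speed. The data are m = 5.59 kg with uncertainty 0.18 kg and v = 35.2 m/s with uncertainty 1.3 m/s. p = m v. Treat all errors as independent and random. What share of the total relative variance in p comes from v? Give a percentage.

(δp/p)² = (1·δm/m)² + (1·δv/v)²
  m term: (1×0.0322)² = 0.00104
  v term: (1×0.0369)² = 0.00136
Total = 0.00240. Share from v = 0.00136/0.00240 = 0.568.

56.8%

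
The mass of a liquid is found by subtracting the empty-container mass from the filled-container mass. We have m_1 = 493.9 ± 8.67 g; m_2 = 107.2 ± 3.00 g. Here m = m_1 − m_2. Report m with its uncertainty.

Each term contributes (cᵢ δxᵢ)² to (δm)²:
  (δm_1)² = 75.2;  (δm_2)² = 9.00
δm = √(84.2) = 9.17 g
m = 386.7 g.

386.7 ± 9.17 g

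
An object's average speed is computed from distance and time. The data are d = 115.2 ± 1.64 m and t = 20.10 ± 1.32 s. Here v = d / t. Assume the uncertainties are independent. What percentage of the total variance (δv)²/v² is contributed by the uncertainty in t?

95.5%

(δv/v)² = (1·δd/d)² + (-1·δt/t)²
  d term: (1×0.0142)² = 0.000203
  t term: (-1×0.0657)² = 0.00431
Total = 0.00452. Share from t = 0.00431/0.00452 = 0.955.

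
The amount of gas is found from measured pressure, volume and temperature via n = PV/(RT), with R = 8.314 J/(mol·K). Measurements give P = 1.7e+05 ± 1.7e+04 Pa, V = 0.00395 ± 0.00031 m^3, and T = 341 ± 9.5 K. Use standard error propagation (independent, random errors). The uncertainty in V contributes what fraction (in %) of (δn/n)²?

(δn/n)² = (1·δP/P)² + (1·δV/V)² + (-1·δT/T)²
  P term: (1×0.100)² = 0.0100
  V term: (1×0.0785)² = 0.00616
  T term: (-1×0.0279)² = 0.000776
Total = 0.0169. Share from V = 0.00616/0.0169 = 0.364.

36.4%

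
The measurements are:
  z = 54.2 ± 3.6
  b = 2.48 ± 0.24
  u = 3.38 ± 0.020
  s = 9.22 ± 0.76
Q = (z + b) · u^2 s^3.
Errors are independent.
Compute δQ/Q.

0.256

Let w = z + b = 56.7. δw = √(δz² + δb²) = √(13.0 + 0.0576) = 3.61, so δw/w = 0.0637.
Q is then a monomial in w, u, s:
δQ/Q = √((δw/w)² + (2·δu/u)² + (3·δs/s)²) = √(0.00405 + 0.000140 + 0.0612) = 0.256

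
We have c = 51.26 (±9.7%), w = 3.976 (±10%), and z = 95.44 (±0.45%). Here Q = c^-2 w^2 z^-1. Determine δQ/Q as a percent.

27.9%

Each factor contributes (exponent × relative error)² to (δQ/Q)²:
  (-2·δc/c)² = (-2×0.0970)² = 0.0376;  (2·δw/w)² = (2×0.100)² = 0.0400;  (-1·δz/z)² = (-1×0.00450)² = 2.03e-05
δQ/Q = √(0.0777) = 0.279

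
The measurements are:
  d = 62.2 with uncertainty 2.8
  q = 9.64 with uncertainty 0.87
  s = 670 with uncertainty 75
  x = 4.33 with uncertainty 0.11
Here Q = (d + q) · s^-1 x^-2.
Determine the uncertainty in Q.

0.000741

Let u = d + q = 71.8. δu = √(δd² + δq²) = √(7.84 + 0.757) = 2.93, so δu/u = 0.0408.
Q is then a monomial in u, s, x:
δQ/Q = √((δu/u)² + (-1·δs/s)² + (-2·δx/x)²) = √(0.00167 + 0.0125 + 0.00258) = 0.130
Q = 0.00572, so δQ = 0.130 × 0.00572 = 0.000741.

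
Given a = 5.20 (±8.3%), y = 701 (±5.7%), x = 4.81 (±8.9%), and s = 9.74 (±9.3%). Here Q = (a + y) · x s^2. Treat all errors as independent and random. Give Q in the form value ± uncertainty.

Let u = a + y = 706. δu = √(δa² + δy²) = √(0.186 + 1600) = 40.0, so δu/u = 0.0566.
Q is then a monomial in u, x, s:
δQ/Q = √((δu/u)² + (1·δx/x)² + (2·δs/s)²) = √(0.00320 + 0.00792 + 0.0346) = 0.214
Q = 3.22e+05, so δQ = 0.214 × 3.22e+05 = 68900.

(3.22 ± 0.689) × 10^5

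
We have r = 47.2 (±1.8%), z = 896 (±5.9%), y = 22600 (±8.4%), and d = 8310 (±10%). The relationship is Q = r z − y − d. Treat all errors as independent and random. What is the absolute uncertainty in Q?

3330

Let p = r·z = 42300. δp/p = √((1·δr/r)² + (1·δz/z)²) = √(0.000324 + 0.00348) = 0.0617, so δp = 2610.
Q = p − y − d: δQ = √(δp² + δy² + δd²) = √(6.81e+06 + 3.6e+06 + 6.91e+05) = 3330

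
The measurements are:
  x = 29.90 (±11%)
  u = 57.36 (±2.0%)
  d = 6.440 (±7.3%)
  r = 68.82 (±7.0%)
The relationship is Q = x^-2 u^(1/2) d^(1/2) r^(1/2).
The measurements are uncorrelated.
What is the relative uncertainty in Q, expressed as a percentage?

22.6%

Each factor contributes (exponent × relative error)² to (δQ/Q)²:
  (-2·δx/x)² = (-2×0.110)² = 0.0484;  (½·δu/u)² = (0.5×0.0200)² = 0.000100;  (½·δd/d)² = (0.5×0.0730)² = 0.00133;  (½·δr/r)² = (0.5×0.0700)² = 0.00123
δQ/Q = √(0.0511) = 0.226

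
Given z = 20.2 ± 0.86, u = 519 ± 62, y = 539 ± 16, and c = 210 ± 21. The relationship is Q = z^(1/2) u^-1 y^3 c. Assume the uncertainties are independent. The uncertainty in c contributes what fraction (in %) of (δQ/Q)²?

30.6%

(δQ/Q)² = (½·δz/z)² + (-1·δu/u)² + (3·δy/y)² + (1·δc/c)²
  z term: (0.5×0.0426)² = 0.000453
  u term: (-1×0.119)² = 0.0143
  y term: (3×0.0297)² = 0.00793
  c term: (1×0.100)² = 0.0100
Total = 0.0327. Share from c = 0.0100/0.0327 = 0.306.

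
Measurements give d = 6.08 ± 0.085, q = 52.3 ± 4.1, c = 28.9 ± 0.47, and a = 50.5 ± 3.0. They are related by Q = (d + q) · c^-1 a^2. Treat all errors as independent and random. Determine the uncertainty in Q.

Let u = d + q = 58.4. δu = √(δd² + δq²) = √(0.00723 + 16.8) = 4.10, so δu/u = 0.0702.
Q is then a monomial in u, c, a:
δQ/Q = √((δu/u)² + (-1·δc/c)² + (2·δa/a)²) = √(0.00493 + 0.000264 + 0.0141) = 0.139
Q = 5150, so δQ = 0.139 × 5150 = 716.

716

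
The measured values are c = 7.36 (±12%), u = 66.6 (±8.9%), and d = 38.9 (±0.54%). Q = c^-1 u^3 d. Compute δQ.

Q is a product of powers, so relative uncertainties combine in quadrature:
  (-1·δc/c)² = (-1×0.120)² = 0.0144;  (3·δu/u)² = (3×0.0890)² = 0.0713;  (1·δd/d)² = (1×0.00540)² = 2.92e-05
δQ/Q = √(0.0857) = 0.293
Q = 1.56e+06, so δQ = 0.293 × 1.56e+06 = 4.57e+05.

4.57e+05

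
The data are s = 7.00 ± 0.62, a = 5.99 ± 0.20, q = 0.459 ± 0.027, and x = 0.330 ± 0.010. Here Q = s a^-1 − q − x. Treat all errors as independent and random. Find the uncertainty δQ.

Let p = s·a^-1 = 1.17. δp/p = √((1·δs/s)² + (-1·δa/a)²) = √(0.00784 + 0.00111) = 0.0947, so δp = 0.111.
Q = p − q − x: δQ = √(δp² + δq² + δx²) = √(0.0122 + 0.000729 + 0.000100) = 0.114

0.114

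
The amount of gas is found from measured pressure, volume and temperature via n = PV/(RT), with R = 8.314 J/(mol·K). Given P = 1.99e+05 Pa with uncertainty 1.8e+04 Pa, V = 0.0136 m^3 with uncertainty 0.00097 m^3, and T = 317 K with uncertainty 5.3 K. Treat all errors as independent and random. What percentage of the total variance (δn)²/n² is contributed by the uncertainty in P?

60.4%

(δn/n)² = (1·δP/P)² + (1·δV/V)² + (-1·δT/T)²
  P term: (1×0.0905)² = 0.00818
  V term: (1×0.0713)² = 0.00509
  T term: (-1×0.0167)² = 0.000280
Total = 0.0135. Share from P = 0.00818/0.0135 = 0.604.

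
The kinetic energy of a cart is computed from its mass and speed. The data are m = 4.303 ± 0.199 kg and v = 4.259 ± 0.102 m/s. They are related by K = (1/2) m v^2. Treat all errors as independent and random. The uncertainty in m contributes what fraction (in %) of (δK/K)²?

(δK/K)² = (1·δm/m)² + (2·δv/v)²
  m term: (1×0.0462)² = 0.00214
  v term: (2×0.0239)² = 0.00229
Total = 0.00443. Share from m = 0.00214/0.00443 = 0.482.

48.2%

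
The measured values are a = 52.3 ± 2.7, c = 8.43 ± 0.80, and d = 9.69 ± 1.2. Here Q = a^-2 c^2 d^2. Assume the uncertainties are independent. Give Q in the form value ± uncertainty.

Each factor contributes (exponent × relative error)² to (δQ/Q)²:
  (-2·δa/a)² = (-2×0.0516)² = 0.0107;  (2·δc/c)² = (2×0.0949)² = 0.0360;  (2·δd/d)² = (2×0.124)² = 0.0613
δQ/Q = √(0.108) = 0.329
Q = 2.44, so δQ = 0.329 × 2.44 = 0.802.

2.44 ± 0.802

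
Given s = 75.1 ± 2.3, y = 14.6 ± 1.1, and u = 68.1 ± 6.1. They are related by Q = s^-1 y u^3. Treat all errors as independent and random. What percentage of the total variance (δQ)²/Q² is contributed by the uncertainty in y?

(δQ/Q)² = (-1·δs/s)² + (1·δy/y)² + (3·δu/u)²
  s term: (-1×0.0306)² = 0.000938
  y term: (1×0.0753)² = 0.00568
  u term: (3×0.0896)² = 0.0722
Total = 0.0788. Share from y = 0.00568/0.0788 = 0.0720.

7.20%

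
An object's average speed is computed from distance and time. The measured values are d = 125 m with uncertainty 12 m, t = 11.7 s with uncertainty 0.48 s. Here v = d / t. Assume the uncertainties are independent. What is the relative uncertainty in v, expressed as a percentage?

v is a product of powers, so relative uncertainties combine in quadrature:
  (1·δd/d)² = (1×0.0960)² = 0.00922;  (-1·δt/t)² = (-1×0.0410)² = 0.00168
δv/v = √(0.0109) = 0.104

10.4%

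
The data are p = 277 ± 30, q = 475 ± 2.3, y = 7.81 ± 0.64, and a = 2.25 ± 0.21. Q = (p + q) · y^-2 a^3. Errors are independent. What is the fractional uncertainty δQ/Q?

Let u = p + q = 752. δu = √(δp² + δq²) = √(900 + 5.29) = 30.1, so δu/u = 0.0400.
Q is then a monomial in u, y, a:
δQ/Q = √((δu/u)² + (-2·δy/y)² + (3·δa/a)²) = √(0.00160 + 0.0269 + 0.0784) = 0.327

0.327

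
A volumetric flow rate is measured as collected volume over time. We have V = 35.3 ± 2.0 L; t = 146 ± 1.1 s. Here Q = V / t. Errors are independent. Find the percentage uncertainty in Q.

Relative error in a monomial: (δQ/Q)² = Σ (nᵢ · δxᵢ/xᵢ)².
  (1·δV/V)² = (1×0.0567)² = 0.00321;  (-1·δt/t)² = (-1×0.00753)² = 5.68e-05
δQ/Q = √(0.00327) = 0.0572

5.72%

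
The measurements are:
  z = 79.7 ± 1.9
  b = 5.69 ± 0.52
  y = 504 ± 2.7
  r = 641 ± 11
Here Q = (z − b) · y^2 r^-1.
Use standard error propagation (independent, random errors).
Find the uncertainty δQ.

981

Let u = z − b = 74.0. δu = √(δz² + δb²) = √(3.61 + 0.270) = 1.97, so δu/u = 0.0266.
Q is then a monomial in u, y, r:
δQ/Q = √((δu/u)² + (2·δy/y)² + (-1·δr/r)²) = √(0.000708 + 0.000115 + 0.000294) = 0.0334
Q = 29300, so δQ = 0.0334 × 29300 = 981.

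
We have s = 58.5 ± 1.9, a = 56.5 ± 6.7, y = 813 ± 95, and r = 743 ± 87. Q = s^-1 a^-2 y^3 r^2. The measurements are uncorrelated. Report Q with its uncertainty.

For a monomial Q ∝ s^-1, a^-2, y^3, r^2, fractional errors add in quadrature:
  (-1·δs/s)² = (-1×0.0325)² = 0.00105;  (-2·δa/a)² = (-2×0.119)² = 0.0562;  (3·δy/y)² = (3×0.117)² = 0.123;  (2·δr/r)² = (2×0.117)² = 0.0548
δQ/Q = √(0.235) = 0.485
Q = 1.59e+09, so δQ = 0.485 × 1.59e+09 = 7.7e+08.

(1.59 ± 0.770) × 10^9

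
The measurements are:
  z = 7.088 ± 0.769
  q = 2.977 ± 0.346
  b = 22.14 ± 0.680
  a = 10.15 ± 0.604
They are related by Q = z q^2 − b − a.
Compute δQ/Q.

0.529

Let p = z·q^2 = 62.82. δp/p = √((1·δz/z)² + (2·δq/q)²) = √(0.0118 + 0.0540) = 0.257, so δp = 16.1.
Q = p − b − a: δQ = √(δp² + δb² + δa²) = √(260 + 0.462 + 0.365) = 16.1
Q = 30.53, so δQ/Q = 16.1/30.53 = 0.529.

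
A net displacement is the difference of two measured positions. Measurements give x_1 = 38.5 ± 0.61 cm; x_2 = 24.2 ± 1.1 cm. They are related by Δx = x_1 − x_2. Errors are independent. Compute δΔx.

1.26 cm

For a sum/difference, combine absolute errors in quadrature:
  (δx_1)² = 0.372;  (δx_2)² = 1.21
δΔx = √(1.58) = 1.26 cm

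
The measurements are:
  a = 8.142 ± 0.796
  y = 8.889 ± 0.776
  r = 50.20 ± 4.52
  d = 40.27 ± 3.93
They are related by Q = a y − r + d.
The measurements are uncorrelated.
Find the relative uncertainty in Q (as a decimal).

0.180

Let p = a·y = 72.37. δp/p = √((1·δa/a)² + (1·δy/y)²) = √(0.00956 + 0.00762) = 0.131, so δp = 9.49.
Q = p − r + d: δQ = √(δp² + δr² + δd²) = √(90.0 + 20.4 + 15.4) = 11.2
Q = 62.44, so δQ/Q = 11.2/62.44 = 0.180.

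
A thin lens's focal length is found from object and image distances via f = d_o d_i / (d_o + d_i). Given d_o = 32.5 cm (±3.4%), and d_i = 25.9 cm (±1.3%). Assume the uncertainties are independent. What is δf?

∂f/∂d_o = (d_i/(d_o+d_i))² = 0.197;  ∂f/∂d_i = (d_o/(d_o+d_i))² = 0.310
δf = √((∂f/∂d_o · δd_o)² + (∂f/∂d_i · δd_i)²) = √(0.0472 + 0.0109) = 0.241 cm

0.241 cm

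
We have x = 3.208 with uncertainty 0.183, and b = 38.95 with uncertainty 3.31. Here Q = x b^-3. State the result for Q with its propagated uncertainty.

(5.429 ± 1.42) × 10^-5

Q is a product of powers, so relative uncertainties combine in quadrature:
  (1·δx/x)² = (1×0.0570)² = 0.00325;  (-3·δb/b)² = (-3×0.0850)² = 0.0650
δQ/Q = √(0.0682) = 0.261
Q = 5.429e-05, so δQ = 0.261 × 5.429e-05 = 1.42e-05.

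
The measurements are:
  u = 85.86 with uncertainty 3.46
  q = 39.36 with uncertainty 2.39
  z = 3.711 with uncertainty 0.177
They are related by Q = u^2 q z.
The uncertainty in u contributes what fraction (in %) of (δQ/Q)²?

52.1%

(δQ/Q)² = (2·δu/u)² + (1·δq/q)² + (1·δz/z)²
  u term: (2×0.0403)² = 0.00650
  q term: (1×0.0607)² = 0.00369
  z term: (1×0.0477)² = 0.00227
Total = 0.0125. Share from u = 0.00650/0.0125 = 0.521.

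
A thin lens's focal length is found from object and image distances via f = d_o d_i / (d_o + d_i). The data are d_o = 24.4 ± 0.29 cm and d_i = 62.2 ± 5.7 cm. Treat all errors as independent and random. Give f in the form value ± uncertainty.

17.5 ± 0.477 cm

∂f/∂d_o = (d_i/(d_o+d_i))² = 0.516;  ∂f/∂d_i = (d_o/(d_o+d_i))² = 0.0794
δf = √((∂f/∂d_o · δd_o)² + (∂f/∂d_i · δd_i)²) = √(0.0224 + 0.205) = 0.477 cm
f = 17.5 cm.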